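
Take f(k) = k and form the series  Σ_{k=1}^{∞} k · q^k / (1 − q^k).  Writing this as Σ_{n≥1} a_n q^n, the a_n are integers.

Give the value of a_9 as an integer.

[q^9] f(9)=9,f(3)=3,f(1)=1 ⇒ 13

a_9 = 13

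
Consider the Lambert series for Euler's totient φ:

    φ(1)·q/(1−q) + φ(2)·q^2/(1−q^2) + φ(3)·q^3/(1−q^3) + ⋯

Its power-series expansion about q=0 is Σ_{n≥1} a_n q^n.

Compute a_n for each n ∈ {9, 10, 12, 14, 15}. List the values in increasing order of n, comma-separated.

q^9  k|9↦φ(k): 1:1 3:2 9:6  a_9=9
n=10: 1·10 2·5 5·2 10·1  φ→[1+1+4+4]=10
d|12:{12,6,4,3,2,1}  Σφ=4+2+2+2+1+1=12
q^14  k|14↦φ(k): 1:1 2:1 7:6 14:6  a_14=14
q^15  k|15↦φ(k): 15:8 5:4 3:2 1:1  a_15=15

9, 10, 12, 14, 15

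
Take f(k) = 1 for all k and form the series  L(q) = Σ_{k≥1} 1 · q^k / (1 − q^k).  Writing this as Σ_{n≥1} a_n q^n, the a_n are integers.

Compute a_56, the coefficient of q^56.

a_56 = 8

d|56:{1,2,4,7,8,14,28,56}  Σf=1+1+1+1+1+1+1+1=8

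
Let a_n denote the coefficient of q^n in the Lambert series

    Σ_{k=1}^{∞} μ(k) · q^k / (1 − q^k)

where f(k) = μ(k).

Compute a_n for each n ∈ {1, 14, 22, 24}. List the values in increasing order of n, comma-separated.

1, 0, 0, 0

q^1  k|1↦μ(k): 1:1  a_1=1
d|14:{1,2,7,14}  Σμ=1+(-1)+(-1)+1=0
q^22  k|22↦μ(k): 1:1 2:-1 11:-1 22:1  a_22=0
n=24: 24·1 12·2 8·3 6·4 4·6 3·8 2·12 1·24  μ→[0+0+0+1+0+(-1)+(-1)+1]=0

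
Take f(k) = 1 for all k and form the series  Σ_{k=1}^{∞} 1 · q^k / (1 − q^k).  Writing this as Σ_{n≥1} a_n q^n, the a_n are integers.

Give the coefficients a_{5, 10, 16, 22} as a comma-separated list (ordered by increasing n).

[q^5] f(1)=1,f(5)=1 ⇒ 2
d|10:{1,2,5,10}  Σf=1+1+1+1=4
q^16  k|16↦f(k): 1:1 2:1 4:1 8:1 16:1  a_16=5
d|22:{1,2,11,22}  Σf=1+1+1+1=4

2, 4, 5, 4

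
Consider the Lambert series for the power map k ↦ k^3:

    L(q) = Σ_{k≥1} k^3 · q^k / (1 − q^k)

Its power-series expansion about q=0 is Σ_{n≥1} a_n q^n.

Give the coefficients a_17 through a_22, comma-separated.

4914, 6813, 6860, 9198, 9632, 11988

q^17  k|17↦f(k): 1:1 17:4913  a_17=4914
n=18: 18·1 9·2 6·3 3·6 2·9 1·18  f→[5832+729+216+27+8+1]=6813
q^19  k|19↦f(k): 19:6859 1:1  a_19=6860
q^20  k|20↦f(k): 1:1 2:8 4:64 5:125 10:1000 20:8000  a_20=9198
n=21: 1·21 3·7 7·3 21·1  f→[1+27+343+9261]=9632
q^22  k|22↦f(k): 1:1 2:8 11:1331 22:10648  a_22=11988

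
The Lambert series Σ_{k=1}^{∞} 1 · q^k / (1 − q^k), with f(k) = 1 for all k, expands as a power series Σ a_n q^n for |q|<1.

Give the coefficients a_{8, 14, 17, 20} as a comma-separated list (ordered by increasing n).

[q^8] f(8)=1,f(4)=1,f(2)=1,f(1)=1 ⇒ 4
q^14  k|14↦f(k): 1:1 2:1 7:1 14:1  a_14=4
q^17  k|17↦f(k): 17:1 1:1  a_17=2
n=20: 1·20 2·10 4·5 5·4 10·2 20·1  f→[1+1+1+1+1+1]=6

4, 4, 2, 6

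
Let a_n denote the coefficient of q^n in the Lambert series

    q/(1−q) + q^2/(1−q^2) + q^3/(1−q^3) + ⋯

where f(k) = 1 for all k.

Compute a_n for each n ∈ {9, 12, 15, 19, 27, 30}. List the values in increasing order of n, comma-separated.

3, 6, 4, 2, 4, 8

d|9:{1,3,9}  Σf=1+1+1=3
q^12  k|12↦f(k): 12:1 6:1 4:1 3:1 2:1 1:1  a_12=6
n=15: 1·15 3·5 5·3 15·1  f→[1+1+1+1]=4
n=19: 1·19 19·1  f→[1+1]=2
n=27: 27·1 9·3 3·9 1·27  f→[1+1+1+1]=4
[q^30] f(30)=1,f(15)=1,f(10)=1,f(6)=1,f(5)=1,f(3)=1,f(2)=1,f(1)=1 ⇒ 8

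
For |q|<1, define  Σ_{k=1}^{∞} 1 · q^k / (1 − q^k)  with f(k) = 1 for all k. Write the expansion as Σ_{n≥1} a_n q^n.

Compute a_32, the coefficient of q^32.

a_32 = 6

n=32: 32·1 16·2 8·4 4·8 2·16 1·32  f→[1+1+1+1+1+1]=6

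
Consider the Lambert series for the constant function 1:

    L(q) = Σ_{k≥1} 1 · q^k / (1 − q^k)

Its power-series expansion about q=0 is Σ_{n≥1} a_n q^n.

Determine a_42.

a_42 = 8

d|42:{1,2,3,6,7,14,21,42}  Σf=1+1+1+1+1+1+1+1=8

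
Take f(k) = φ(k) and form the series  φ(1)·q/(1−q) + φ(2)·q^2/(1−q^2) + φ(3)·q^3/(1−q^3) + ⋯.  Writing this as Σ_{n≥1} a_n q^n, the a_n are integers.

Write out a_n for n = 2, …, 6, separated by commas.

d|2:{1,2}  Σφ=1+1=2
[q^3] φ(1)=1,φ(3)=2 ⇒ 3
n=4: 1·4 2·2 4·1  φ→[1+1+2]=4
d|5:{5,1}  Σφ=4+1=5
d|6:{6,3,2,1}  Σφ=2+2+1+1=6

2, 3, 4, 5, 6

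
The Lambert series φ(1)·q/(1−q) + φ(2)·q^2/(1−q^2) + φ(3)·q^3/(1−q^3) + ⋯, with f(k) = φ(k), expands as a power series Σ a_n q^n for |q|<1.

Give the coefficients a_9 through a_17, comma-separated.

q^9  k|9↦φ(k): 1:1 3:2 9:6  a_9=9
q^10  k|10↦φ(k): 1:1 2:1 5:4 10:4  a_10=10
d|11:{1,11}  Σφ=1+10=11
q^12  k|12↦φ(k): 12:4 6:2 4:2 3:2 2:1 1:1  a_12=12
d|13:{13,1}  Σφ=12+1=13
[q^14] φ(1)=1,φ(2)=1,φ(7)=6,φ(14)=6 ⇒ 14
d|15:{15,5,3,1}  Σφ=8+4+2+1=15
n=16: 1·16 2·8 4·4 8·2 16·1  φ→[1+1+2+4+8]=16
d|17:{17,1}  Σφ=16+1=17

9, 10, 11, 12, 13, 14, 15, 16, 17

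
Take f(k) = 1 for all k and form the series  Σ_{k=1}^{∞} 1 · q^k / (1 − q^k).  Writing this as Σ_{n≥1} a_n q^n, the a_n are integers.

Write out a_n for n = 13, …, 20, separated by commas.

n=13: 13·1 1·13  f→[1+1]=2
q^14  k|14↦f(k): 1:1 2:1 7:1 14:1  a_14=4
q^15  k|15↦f(k): 1:1 3:1 5:1 15:1  a_15=4
[q^16] f(16)=1,f(8)=1,f(4)=1,f(2)=1,f(1)=1 ⇒ 5
[q^17] f(17)=1,f(1)=1 ⇒ 2
[q^18] f(1)=1,f(2)=1,f(3)=1,f(6)=1,f(9)=1,f(18)=1 ⇒ 6
d|19:{1,19}  Σf=1+1=2
d|20:{20,10,5,4,2,1}  Σf=1+1+1+1+1+1=6

2, 4, 4, 5, 2, 6, 2, 6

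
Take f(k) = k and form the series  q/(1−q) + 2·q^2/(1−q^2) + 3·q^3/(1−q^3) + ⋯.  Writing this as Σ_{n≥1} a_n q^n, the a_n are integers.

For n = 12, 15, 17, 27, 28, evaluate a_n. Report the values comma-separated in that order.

q^12  k|12↦f(k): 12:12 6:6 4:4 3:3 2:2 1:1  a_12=28
d|15:{15,5,3,1}  Σf=15+5+3+1=24
n=17: 1·17 17·1  f→[1+17]=18
q^27  k|27↦f(k): 27:27 9:9 3:3 1:1  a_27=40
n=28: 1·28 2·14 4·7 7·4 14·2 28·1  f→[1+2+4+7+14+28]=56

28, 24, 18, 40, 56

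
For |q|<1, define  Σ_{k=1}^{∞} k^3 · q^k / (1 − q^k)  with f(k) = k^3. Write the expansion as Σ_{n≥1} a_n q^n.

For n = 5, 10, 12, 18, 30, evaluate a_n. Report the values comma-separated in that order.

126, 1134, 2044, 6813, 31752

n=5: 5·1 1·5  f→[125+1]=126
q^10  k|10↦f(k): 1:1 2:8 5:125 10:1000  a_10=1134
d|12:{12,6,4,3,2,1}  Σf=1728+216+64+27+8+1=2044
n=18: 1·18 2·9 3·6 6·3 9·2 18·1  f→[1+8+27+216+729+5832]=6813
d|30:{1,2,3,5,6,10,15,30}  Σf=1+8+27+125+216+1000+3375+27000=31752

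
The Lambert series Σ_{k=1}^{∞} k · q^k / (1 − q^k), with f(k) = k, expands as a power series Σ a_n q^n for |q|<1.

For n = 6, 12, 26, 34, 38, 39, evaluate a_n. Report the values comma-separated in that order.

[q^6] f(1)=1,f(2)=2,f(3)=3,f(6)=6 ⇒ 12
d|12:{12,6,4,3,2,1}  Σf=12+6+4+3+2+1=28
d|26:{26,13,2,1}  Σf=26+13+2+1=42
q^34  k|34↦f(k): 1:1 2:2 17:17 34:34  a_34=54
n=38: 38·1 19·2 2·19 1·38  f→[38+19+2+1]=60
d|39:{39,13,3,1}  Σf=39+13+3+1=56

12, 28, 42, 54, 60, 56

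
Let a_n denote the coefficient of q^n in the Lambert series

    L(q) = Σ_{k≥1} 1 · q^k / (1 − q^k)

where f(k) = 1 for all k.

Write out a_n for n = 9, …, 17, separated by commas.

3, 4, 2, 6, 2, 4, 4, 5, 2

d|9:{1,3,9}  Σf=1+1+1=3
d|10:{10,5,2,1}  Σf=1+1+1+1=4
[q^11] f(1)=1,f(11)=1 ⇒ 2
d|12:{12,6,4,3,2,1}  Σf=1+1+1+1+1+1=6
n=13: 13·1 1·13  f→[1+1]=2
q^14  k|14↦f(k): 14:1 7:1 2:1 1:1  a_14=4
[q^15] f(15)=1,f(5)=1,f(3)=1,f(1)=1 ⇒ 4
q^16  k|16↦f(k): 16:1 8:1 4:1 2:1 1:1  a_16=5
n=17: 17·1 1·17  f→[1+1]=2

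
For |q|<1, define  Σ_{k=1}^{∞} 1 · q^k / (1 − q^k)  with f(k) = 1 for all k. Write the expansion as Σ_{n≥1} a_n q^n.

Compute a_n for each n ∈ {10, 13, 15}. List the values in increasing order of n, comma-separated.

4, 2, 4

[q^10] f(10)=1,f(5)=1,f(2)=1,f(1)=1 ⇒ 4
[q^13] f(1)=1,f(13)=1 ⇒ 2
d|15:{1,3,5,15}  Σf=1+1+1+1=4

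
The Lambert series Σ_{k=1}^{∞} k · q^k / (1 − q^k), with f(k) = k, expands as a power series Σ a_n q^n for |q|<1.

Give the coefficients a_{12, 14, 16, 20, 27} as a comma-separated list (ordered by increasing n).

28, 24, 31, 42, 40

d|12:{1,2,3,4,6,12}  Σf=1+2+3+4+6+12=28
[q^14] f(14)=14,f(7)=7,f(2)=2,f(1)=1 ⇒ 24
d|16:{1,2,4,8,16}  Σf=1+2+4+8+16=31
d|20:{20,10,5,4,2,1}  Σf=20+10+5+4+2+1=42
[q^27] f(27)=27,f(9)=9,f(3)=3,f(1)=1 ⇒ 40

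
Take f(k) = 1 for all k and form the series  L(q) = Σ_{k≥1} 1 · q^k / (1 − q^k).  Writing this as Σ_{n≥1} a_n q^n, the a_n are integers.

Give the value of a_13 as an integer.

a_13 = 2

n=13: 1·13 13·1  f→[1+1]=2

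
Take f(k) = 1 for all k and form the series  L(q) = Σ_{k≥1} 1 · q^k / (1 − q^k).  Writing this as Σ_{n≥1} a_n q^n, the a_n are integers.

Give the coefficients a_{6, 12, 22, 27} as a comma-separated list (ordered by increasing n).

4, 6, 4, 4

n=6: 6·1 3·2 2·3 1·6  f→[1+1+1+1]=4
d|12:{12,6,4,3,2,1}  Σf=1+1+1+1+1+1=6
n=22: 1·22 2·11 11·2 22·1  f→[1+1+1+1]=4
d|27:{1,3,9,27}  Σf=1+1+1+1=4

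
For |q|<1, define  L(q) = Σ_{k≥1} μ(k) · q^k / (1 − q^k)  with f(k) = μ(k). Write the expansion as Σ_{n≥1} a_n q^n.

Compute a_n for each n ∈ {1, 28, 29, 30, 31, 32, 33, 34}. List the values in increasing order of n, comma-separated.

1, 0, 0, 0, 0, 0, 0, 0

d|1:{1}  Σμ=1=1
d|28:{28,14,7,4,2,1}  Σμ=0+1+(-1)+0+(-1)+1=0
n=29: 1·29 29·1  μ→[1+(-1)]=0
q^30  k|30↦μ(k): 30:-1 15:1 10:1 6:1 5:-1 3:-1 2:-1 1:1  a_30=0
n=31: 1·31 31·1  μ→[1+(-1)]=0
n=32: 1·32 2·16 4·8 8·4 16·2 32·1  μ→[1+(-1)+0+0+0+0]=0
d|33:{33,11,3,1}  Σμ=1+(-1)+(-1)+1=0
d|34:{34,17,2,1}  Σμ=1+(-1)+(-1)+1=0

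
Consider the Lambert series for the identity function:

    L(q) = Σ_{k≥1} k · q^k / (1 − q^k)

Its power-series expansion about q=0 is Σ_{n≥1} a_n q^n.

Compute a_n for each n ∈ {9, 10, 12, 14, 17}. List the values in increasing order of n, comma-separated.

q^9  k|9↦f(k): 1:1 3:3 9:9  a_9=13
[q^10] f(1)=1,f(2)=2,f(5)=5,f(10)=10 ⇒ 18
n=12: 12·1 6·2 4·3 3·4 2·6 1·12  f→[12+6+4+3+2+1]=28
q^14  k|14↦f(k): 1:1 2:2 7:7 14:14  a_14=24
n=17: 17·1 1·17  f→[17+1]=18

13, 18, 28, 24, 18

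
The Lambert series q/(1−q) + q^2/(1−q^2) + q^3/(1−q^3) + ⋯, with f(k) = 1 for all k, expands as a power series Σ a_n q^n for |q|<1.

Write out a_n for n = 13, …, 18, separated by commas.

2, 4, 4, 5, 2, 6

d|13:{1,13}  Σf=1+1=2
q^14  k|14↦f(k): 14:1 7:1 2:1 1:1  a_14=4
[q^15] f(15)=1,f(5)=1,f(3)=1,f(1)=1 ⇒ 4
q^16  k|16↦f(k): 16:1 8:1 4:1 2:1 1:1  a_16=5
d|17:{17,1}  Σf=1+1=2
q^18  k|18↦f(k): 1:1 2:1 3:1 6:1 9:1 18:1  a_18=6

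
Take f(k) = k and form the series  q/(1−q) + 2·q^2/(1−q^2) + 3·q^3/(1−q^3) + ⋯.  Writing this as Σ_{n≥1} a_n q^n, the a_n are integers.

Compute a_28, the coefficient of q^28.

d|28:{28,14,7,4,2,1}  Σf=28+14+7+4+2+1=56

a_28 = 56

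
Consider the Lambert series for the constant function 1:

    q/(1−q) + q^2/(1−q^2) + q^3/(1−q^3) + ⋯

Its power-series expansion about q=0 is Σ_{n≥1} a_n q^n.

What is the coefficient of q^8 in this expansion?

q^8  k|8↦f(k): 8:1 4:1 2:1 1:1  a_8=4

a_8 = 4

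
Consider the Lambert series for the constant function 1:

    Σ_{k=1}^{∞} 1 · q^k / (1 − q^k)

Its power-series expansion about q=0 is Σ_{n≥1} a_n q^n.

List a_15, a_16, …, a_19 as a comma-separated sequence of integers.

4, 5, 2, 6, 2

n=15: 15·1 5·3 3·5 1·15  f→[1+1+1+1]=4
n=16: 1·16 2·8 4·4 8·2 16·1  f→[1+1+1+1+1]=5
q^17  k|17↦f(k): 17:1 1:1  a_17=2
q^18  k|18↦f(k): 18:1 9:1 6:1 3:1 2:1 1:1  a_18=6
d|19:{19,1}  Σf=1+1=2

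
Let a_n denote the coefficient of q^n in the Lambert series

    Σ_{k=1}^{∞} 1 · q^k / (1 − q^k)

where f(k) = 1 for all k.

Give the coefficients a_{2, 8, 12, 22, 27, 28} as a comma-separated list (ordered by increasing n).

2, 4, 6, 4, 4, 6

[q^2] f(2)=1,f(1)=1 ⇒ 2
q^8  k|8↦f(k): 8:1 4:1 2:1 1:1  a_8=4
n=12: 1·12 2·6 3·4 4·3 6·2 12·1  f→[1+1+1+1+1+1]=6
d|22:{1,2,11,22}  Σf=1+1+1+1=4
n=27: 1·27 3·9 9·3 27·1  f→[1+1+1+1]=4
[q^28] f(1)=1,f(2)=1,f(4)=1,f(7)=1,f(14)=1,f(28)=1 ⇒ 6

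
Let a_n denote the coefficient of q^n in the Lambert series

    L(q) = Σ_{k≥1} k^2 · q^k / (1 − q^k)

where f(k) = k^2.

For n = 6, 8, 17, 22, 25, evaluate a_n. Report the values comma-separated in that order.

n=6: 6·1 3·2 2·3 1·6  f→[36+9+4+1]=50
q^8  k|8↦f(k): 1:1 2:4 4:16 8:64  a_8=85
[q^17] f(1)=1,f(17)=289 ⇒ 290
[q^22] f(1)=1,f(2)=4,f(11)=121,f(22)=484 ⇒ 610
n=25: 1·25 5·5 25·1  f→[1+25+625]=651

50, 85, 290, 610, 651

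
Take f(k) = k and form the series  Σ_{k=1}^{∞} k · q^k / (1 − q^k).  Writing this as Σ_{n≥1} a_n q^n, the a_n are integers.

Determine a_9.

a_9 = 13

d|9:{9,3,1}  Σf=9+3+1=13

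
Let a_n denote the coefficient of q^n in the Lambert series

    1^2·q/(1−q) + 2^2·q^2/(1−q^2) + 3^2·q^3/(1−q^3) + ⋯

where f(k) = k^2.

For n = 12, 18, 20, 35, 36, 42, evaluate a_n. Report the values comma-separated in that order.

210, 455, 546, 1300, 1911, 2500

n=12: 1·12 2·6 3·4 4·3 6·2 12·1  f→[1+4+9+16+36+144]=210
[q^18] f(1)=1,f(2)=4,f(3)=9,f(6)=36,f(9)=81,f(18)=324 ⇒ 455
q^20  k|20↦f(k): 1:1 2:4 4:16 5:25 10:100 20:400  a_20=546
n=35: 35·1 7·5 5·7 1·35  f→[1225+49+25+1]=1300
d|36:{1,2,3,4,6,9,12,18,36}  Σf=1+4+9+16+36+81+144+324+1296=1911
d|42:{42,21,14,7,6,3,2,1}  Σf=1764+441+196+49+36+9+4+1=2500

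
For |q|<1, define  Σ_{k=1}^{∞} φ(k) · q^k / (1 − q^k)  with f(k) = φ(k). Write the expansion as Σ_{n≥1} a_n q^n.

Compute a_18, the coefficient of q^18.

[q^18] φ(1)=1,φ(2)=1,φ(3)=2,φ(6)=2,φ(9)=6,φ(18)=6 ⇒ 18

a_18 = 18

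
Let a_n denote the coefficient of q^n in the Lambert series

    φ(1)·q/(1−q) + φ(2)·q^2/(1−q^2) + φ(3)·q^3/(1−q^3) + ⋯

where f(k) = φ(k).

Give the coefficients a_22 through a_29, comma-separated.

[q^22] φ(1)=1,φ(2)=1,φ(11)=10,φ(22)=10 ⇒ 22
q^23  k|23↦φ(k): 23:22 1:1  a_23=23
[q^24] φ(1)=1,φ(2)=1,φ(3)=2,φ(4)=2,φ(6)=2,φ(8)=4,φ(12)=4,φ(24)=8 ⇒ 24
d|25:{1,5,25}  Σφ=1+4+20=25
[q^26] φ(1)=1,φ(2)=1,φ(13)=12,φ(26)=12 ⇒ 26
d|27:{1,3,9,27}  Σφ=1+2+6+18=27
n=28: 28·1 14·2 7·4 4·7 2·14 1·28  φ→[12+6+6+2+1+1]=28
d|29:{29,1}  Σφ=28+1=29

22, 23, 24, 25, 26, 27, 28, 29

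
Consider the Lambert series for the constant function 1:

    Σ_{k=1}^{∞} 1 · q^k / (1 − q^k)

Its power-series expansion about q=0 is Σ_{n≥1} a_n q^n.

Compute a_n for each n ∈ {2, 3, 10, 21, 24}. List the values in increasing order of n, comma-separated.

n=2: 1·2 2·1  f→[1+1]=2
n=3: 3·1 1·3  f→[1+1]=2
d|10:{10,5,2,1}  Σf=1+1+1+1=4
[q^21] f(21)=1,f(7)=1,f(3)=1,f(1)=1 ⇒ 4
n=24: 1·24 2·12 3·8 4·6 6·4 8·3 12·2 24·1  f→[1+1+1+1+1+1+1+1]=8

2, 2, 4, 4, 8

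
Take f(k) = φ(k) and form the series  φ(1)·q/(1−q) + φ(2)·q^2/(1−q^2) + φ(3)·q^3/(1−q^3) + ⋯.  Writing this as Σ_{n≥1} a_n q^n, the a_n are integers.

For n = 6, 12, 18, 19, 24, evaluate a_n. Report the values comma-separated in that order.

n=6: 1·6 2·3 3·2 6·1  φ→[1+1+2+2]=6
d|12:{1,2,3,4,6,12}  Σφ=1+1+2+2+2+4=12
d|18:{1,2,3,6,9,18}  Σφ=1+1+2+2+6+6=18
q^19  k|19↦φ(k): 19:18 1:1  a_19=19
q^24  k|24↦φ(k): 24:8 12:4 8:4 6:2 4:2 3:2 2:1 1:1  a_24=24

6, 12, 18, 19, 24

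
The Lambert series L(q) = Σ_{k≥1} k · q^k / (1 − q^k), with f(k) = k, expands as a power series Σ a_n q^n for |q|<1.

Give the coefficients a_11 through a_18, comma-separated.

n=11: 11·1 1·11  f→[11+1]=12
n=12: 1·12 2·6 3·4 4·3 6·2 12·1  f→[1+2+3+4+6+12]=28
[q^13] f(13)=13,f(1)=1 ⇒ 14
n=14: 1·14 2·7 7·2 14·1  f→[1+2+7+14]=24
[q^15] f(1)=1,f(3)=3,f(5)=5,f(15)=15 ⇒ 24
d|16:{16,8,4,2,1}  Σf=16+8+4+2+1=31
n=17: 1·17 17·1  f→[1+17]=18
n=18: 18·1 9·2 6·3 3·6 2·9 1·18  f→[18+9+6+3+2+1]=39

12, 28, 14, 24, 24, 31, 18, 39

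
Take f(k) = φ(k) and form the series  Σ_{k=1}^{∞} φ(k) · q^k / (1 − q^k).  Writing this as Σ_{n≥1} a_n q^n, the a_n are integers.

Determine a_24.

[q^24] φ(24)=8,φ(12)=4,φ(8)=4,φ(6)=2,φ(4)=2,φ(3)=2,φ(2)=1,φ(1)=1 ⇒ 24

a_24 = 24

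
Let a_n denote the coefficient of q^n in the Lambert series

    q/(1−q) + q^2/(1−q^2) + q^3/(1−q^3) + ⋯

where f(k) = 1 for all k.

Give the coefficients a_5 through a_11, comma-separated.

2, 4, 2, 4, 3, 4, 2

[q^5] f(5)=1,f(1)=1 ⇒ 2
d|6:{6,3,2,1}  Σf=1+1+1+1=4
[q^7] f(1)=1,f(7)=1 ⇒ 2
[q^8] f(1)=1,f(2)=1,f(4)=1,f(8)=1 ⇒ 4
d|9:{1,3,9}  Σf=1+1+1=3
d|10:{10,5,2,1}  Σf=1+1+1+1=4
q^11  k|11↦f(k): 1:1 11:1  a_11=2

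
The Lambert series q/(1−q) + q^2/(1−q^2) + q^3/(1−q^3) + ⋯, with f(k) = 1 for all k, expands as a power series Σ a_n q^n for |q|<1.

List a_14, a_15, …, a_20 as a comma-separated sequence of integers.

q^14  k|14↦f(k): 14:1 7:1 2:1 1:1  a_14=4
n=15: 15·1 5·3 3·5 1·15  f→[1+1+1+1]=4
[q^16] f(1)=1,f(2)=1,f(4)=1,f(8)=1,f(16)=1 ⇒ 5
d|17:{1,17}  Σf=1+1=2
n=18: 18·1 9·2 6·3 3·6 2·9 1·18  f→[1+1+1+1+1+1]=6
q^19  k|19↦f(k): 19:1 1:1  a_19=2
n=20: 1·20 2·10 4·5 5·4 10·2 20·1  f→[1+1+1+1+1+1]=6

4, 4, 5, 2, 6, 2, 6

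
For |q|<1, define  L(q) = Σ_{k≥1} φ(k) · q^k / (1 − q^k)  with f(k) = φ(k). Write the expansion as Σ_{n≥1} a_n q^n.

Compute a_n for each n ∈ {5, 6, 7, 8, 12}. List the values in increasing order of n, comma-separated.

d|5:{1,5}  Σφ=1+4=5
[q^6] φ(1)=1,φ(2)=1,φ(3)=2,φ(6)=2 ⇒ 6
d|7:{1,7}  Σφ=1+6=7
q^8  k|8↦φ(k): 8:4 4:2 2:1 1:1  a_8=8
[q^12] φ(1)=1,φ(2)=1,φ(3)=2,φ(4)=2,φ(6)=2,φ(12)=4 ⇒ 12

5, 6, 7, 8, 12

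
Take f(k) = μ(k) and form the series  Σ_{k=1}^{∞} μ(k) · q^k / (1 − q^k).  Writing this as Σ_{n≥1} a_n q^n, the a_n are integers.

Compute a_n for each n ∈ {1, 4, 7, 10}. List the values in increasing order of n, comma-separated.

n=1: 1·1  μ→[1]=1
[q^4] μ(1)=1,μ(2)=-1,μ(4)=0 ⇒ 0
q^7  k|7↦μ(k): 1:1 7:-1  a_7=0
[q^10] μ(10)=1,μ(5)=-1,μ(2)=-1,μ(1)=1 ⇒ 0

1, 0, 0, 0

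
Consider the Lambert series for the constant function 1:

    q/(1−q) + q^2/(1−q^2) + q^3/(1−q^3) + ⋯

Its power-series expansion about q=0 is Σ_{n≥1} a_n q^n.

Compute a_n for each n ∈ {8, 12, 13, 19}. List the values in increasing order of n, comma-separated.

4, 6, 2, 2

n=8: 1·8 2·4 4·2 8·1  f→[1+1+1+1]=4
d|12:{12,6,4,3,2,1}  Σf=1+1+1+1+1+1=6
[q^13] f(1)=1,f(13)=1 ⇒ 2
n=19: 19·1 1·19  f→[1+1]=2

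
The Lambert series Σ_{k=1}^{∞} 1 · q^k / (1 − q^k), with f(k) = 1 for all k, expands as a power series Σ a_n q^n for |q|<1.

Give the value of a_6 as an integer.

a_6 = 4

[q^6] f(6)=1,f(3)=1,f(2)=1,f(1)=1 ⇒ 4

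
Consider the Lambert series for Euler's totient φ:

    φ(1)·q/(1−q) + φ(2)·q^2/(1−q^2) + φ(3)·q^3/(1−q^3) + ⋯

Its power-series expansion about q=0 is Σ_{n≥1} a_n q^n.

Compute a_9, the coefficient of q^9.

n=9: 9·1 3·3 1·9  φ→[6+2+1]=9

a_9 = 9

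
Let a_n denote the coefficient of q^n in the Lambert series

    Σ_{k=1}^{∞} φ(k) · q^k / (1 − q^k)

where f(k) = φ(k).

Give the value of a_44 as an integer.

d|44:{1,2,4,11,22,44}  Σφ=1+1+2+10+10+20=44

a_44 = 44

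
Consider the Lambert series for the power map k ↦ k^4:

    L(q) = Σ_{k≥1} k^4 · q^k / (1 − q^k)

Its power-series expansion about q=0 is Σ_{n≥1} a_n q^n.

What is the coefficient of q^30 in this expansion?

n=30: 1·30 2·15 3·10 5·6 6·5 10·3 15·2 30·1  f→[1+16+81+625+1296+10000+50625+810000]=872644

a_30 = 872644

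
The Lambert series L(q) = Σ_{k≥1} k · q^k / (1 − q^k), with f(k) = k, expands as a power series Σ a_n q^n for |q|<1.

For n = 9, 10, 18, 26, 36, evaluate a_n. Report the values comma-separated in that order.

d|9:{1,3,9}  Σf=1+3+9=13
[q^10] f(1)=1,f(2)=2,f(5)=5,f(10)=10 ⇒ 18
d|18:{18,9,6,3,2,1}  Σf=18+9+6+3+2+1=39
n=26: 26·1 13·2 2·13 1·26  f→[26+13+2+1]=42
q^36  k|36↦f(k): 1:1 2:2 3:3 4:4 6:6 9:9 12:12 18:18 36:36  a_36=91

13, 18, 39, 42, 91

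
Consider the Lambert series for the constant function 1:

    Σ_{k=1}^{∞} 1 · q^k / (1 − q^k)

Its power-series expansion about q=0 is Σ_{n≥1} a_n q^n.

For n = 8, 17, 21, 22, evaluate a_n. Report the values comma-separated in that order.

n=8: 8·1 4·2 2·4 1·8  f→[1+1+1+1]=4
q^17  k|17↦f(k): 17:1 1:1  a_17=2
d|21:{21,7,3,1}  Σf=1+1+1+1=4
d|22:{1,2,11,22}  Σf=1+1+1+1=4

4, 2, 4, 4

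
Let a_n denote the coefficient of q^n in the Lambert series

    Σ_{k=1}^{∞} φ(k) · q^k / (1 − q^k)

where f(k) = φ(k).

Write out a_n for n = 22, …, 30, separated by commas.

n=22: 22·1 11·2 2·11 1·22  φ→[10+10+1+1]=22
q^23  k|23↦φ(k): 1:1 23:22  a_23=23
d|24:{1,2,3,4,6,8,12,24}  Σφ=1+1+2+2+2+4+4+8=24
[q^25] φ(25)=20,φ(5)=4,φ(1)=1 ⇒ 25
[q^26] φ(26)=12,φ(13)=12,φ(2)=1,φ(1)=1 ⇒ 26
[q^27] φ(27)=18,φ(9)=6,φ(3)=2,φ(1)=1 ⇒ 27
n=28: 28·1 14·2 7·4 4·7 2·14 1·28  φ→[12+6+6+2+1+1]=28
q^29  k|29↦φ(k): 1:1 29:28  a_29=29
q^30  k|30↦φ(k): 1:1 2:1 3:2 5:4 6:2 10:4 15:8 30:8  a_30=30

22, 23, 24, 25, 26, 27, 28, 29, 30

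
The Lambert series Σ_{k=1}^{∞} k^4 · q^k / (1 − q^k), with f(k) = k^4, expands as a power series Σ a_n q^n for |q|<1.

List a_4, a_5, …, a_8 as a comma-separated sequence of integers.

[q^4] f(4)=256,f(2)=16,f(1)=1 ⇒ 273
q^5  k|5↦f(k): 5:625 1:1  a_5=626
q^6  k|6↦f(k): 6:1296 3:81 2:16 1:1  a_6=1394
[q^7] f(7)=2401,f(1)=1 ⇒ 2402
q^8  k|8↦f(k): 8:4096 4:256 2:16 1:1  a_8=4369

273, 626, 1394, 2402, 4369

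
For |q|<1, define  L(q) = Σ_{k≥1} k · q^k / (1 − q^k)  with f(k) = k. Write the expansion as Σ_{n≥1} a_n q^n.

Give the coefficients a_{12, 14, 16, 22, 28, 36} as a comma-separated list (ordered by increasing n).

d|12:{1,2,3,4,6,12}  Σf=1+2+3+4+6+12=28
[q^14] f(14)=14,f(7)=7,f(2)=2,f(1)=1 ⇒ 24
[q^16] f(16)=16,f(8)=8,f(4)=4,f(2)=2,f(1)=1 ⇒ 31
n=22: 1·22 2·11 11·2 22·1  f→[1+2+11+22]=36
q^28  k|28↦f(k): 28:28 14:14 7:7 4:4 2:2 1:1  a_28=56
[q^36] f(1)=1,f(2)=2,f(3)=3,f(4)=4,f(6)=6,f(9)=9,f(12)=12,f(18)=18,f(36)=36 ⇒ 91

28, 24, 31, 36, 56, 91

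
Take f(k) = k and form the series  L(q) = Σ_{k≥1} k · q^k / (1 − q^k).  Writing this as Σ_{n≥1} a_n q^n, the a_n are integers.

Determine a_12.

a_12 = 28

[q^12] f(1)=1,f(2)=2,f(3)=3,f(4)=4,f(6)=6,f(12)=12 ⇒ 28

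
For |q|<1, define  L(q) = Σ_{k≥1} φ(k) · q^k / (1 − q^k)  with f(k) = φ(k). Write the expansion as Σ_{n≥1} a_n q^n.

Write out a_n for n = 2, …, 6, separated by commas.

[q^2] φ(2)=1,φ(1)=1 ⇒ 2
n=3: 1·3 3·1  φ→[1+2]=3
d|4:{1,2,4}  Σφ=1+1+2=4
q^5  k|5↦φ(k): 1:1 5:4  a_5=5
q^6  k|6↦φ(k): 1:1 2:1 3:2 6:2  a_6=6

2, 3, 4, 5, 6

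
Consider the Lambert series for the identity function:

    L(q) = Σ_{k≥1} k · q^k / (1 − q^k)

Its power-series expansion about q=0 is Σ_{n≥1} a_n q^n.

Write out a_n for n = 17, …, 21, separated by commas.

q^17  k|17↦f(k): 1:1 17:17  a_17=18
n=18: 1·18 2·9 3·6 6·3 9·2 18·1  f→[1+2+3+6+9+18]=39
n=19: 1·19 19·1  f→[1+19]=20
[q^20] f(20)=20,f(10)=10,f(5)=5,f(4)=4,f(2)=2,f(1)=1 ⇒ 42
[q^21] f(1)=1,f(3)=3,f(7)=7,f(21)=21 ⇒ 32

18, 39, 20, 42, 32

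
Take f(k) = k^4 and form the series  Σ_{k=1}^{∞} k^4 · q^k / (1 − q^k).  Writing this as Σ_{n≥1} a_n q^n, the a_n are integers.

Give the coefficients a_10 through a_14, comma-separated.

d|10:{1,2,5,10}  Σf=1+16+625+10000=10642
[q^11] f(11)=14641,f(1)=1 ⇒ 14642
n=12: 12·1 6·2 4·3 3·4 2·6 1·12  f→[20736+1296+256+81+16+1]=22386
d|13:{1,13}  Σf=1+28561=28562
n=14: 14·1 7·2 2·7 1·14  f→[38416+2401+16+1]=40834

10642, 14642, 22386, 28562, 40834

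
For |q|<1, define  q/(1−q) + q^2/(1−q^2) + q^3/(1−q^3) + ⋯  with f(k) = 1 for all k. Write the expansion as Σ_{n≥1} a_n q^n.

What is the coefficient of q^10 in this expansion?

d|10:{10,5,2,1}  Σf=1+1+1+1=4

a_10 = 4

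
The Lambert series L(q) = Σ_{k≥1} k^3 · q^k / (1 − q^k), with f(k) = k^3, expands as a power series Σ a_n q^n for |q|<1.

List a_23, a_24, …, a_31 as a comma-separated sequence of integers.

[q^23] f(1)=1,f(23)=12167 ⇒ 12168
d|24:{1,2,3,4,6,8,12,24}  Σf=1+8+27+64+216+512+1728+13824=16380
[q^25] f(25)=15625,f(5)=125,f(1)=1 ⇒ 15751
q^26  k|26↦f(k): 26:17576 13:2197 2:8 1:1  a_26=19782
[q^27] f(27)=19683,f(9)=729,f(3)=27,f(1)=1 ⇒ 20440
[q^28] f(28)=21952,f(14)=2744,f(7)=343,f(4)=64,f(2)=8,f(1)=1 ⇒ 25112
q^29  k|29↦f(k): 29:24389 1:1  a_29=24390
d|30:{30,15,10,6,5,3,2,1}  Σf=27000+3375+1000+216+125+27+8+1=31752
d|31:{1,31}  Σf=1+29791=29792

12168, 16380, 15751, 19782, 20440, 25112, 24390, 31752, 29792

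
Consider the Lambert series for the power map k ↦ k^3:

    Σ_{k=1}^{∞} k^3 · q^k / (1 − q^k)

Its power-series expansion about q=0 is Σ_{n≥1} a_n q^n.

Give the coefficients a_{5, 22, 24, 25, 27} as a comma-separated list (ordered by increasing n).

d|5:{1,5}  Σf=1+125=126
d|22:{1,2,11,22}  Σf=1+8+1331+10648=11988
d|24:{1,2,3,4,6,8,12,24}  Σf=1+8+27+64+216+512+1728+13824=16380
n=25: 25·1 5·5 1·25  f→[15625+125+1]=15751
d|27:{1,3,9,27}  Σf=1+27+729+19683=20440

126, 11988, 16380, 15751, 20440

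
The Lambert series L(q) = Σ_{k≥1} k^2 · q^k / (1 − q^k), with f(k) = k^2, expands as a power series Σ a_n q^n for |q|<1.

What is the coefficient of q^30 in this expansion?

a_30 = 1300

q^30  k|30↦f(k): 30:900 15:225 10:100 6:36 5:25 3:9 2:4 1:1  a_30=1300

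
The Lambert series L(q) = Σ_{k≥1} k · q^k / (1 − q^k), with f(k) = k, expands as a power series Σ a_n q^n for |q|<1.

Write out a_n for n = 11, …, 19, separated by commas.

d|11:{1,11}  Σf=1+11=12
q^12  k|12↦f(k): 12:12 6:6 4:4 3:3 2:2 1:1  a_12=28
d|13:{1,13}  Σf=1+13=14
d|14:{1,2,7,14}  Σf=1+2+7+14=24
d|15:{1,3,5,15}  Σf=1+3+5+15=24
[q^16] f(16)=16,f(8)=8,f(4)=4,f(2)=2,f(1)=1 ⇒ 31
[q^17] f(17)=17,f(1)=1 ⇒ 18
d|18:{1,2,3,6,9,18}  Σf=1+2+3+6+9+18=39
n=19: 1·19 19·1  f→[1+19]=20

12, 28, 14, 24, 24, 31, 18, 39, 20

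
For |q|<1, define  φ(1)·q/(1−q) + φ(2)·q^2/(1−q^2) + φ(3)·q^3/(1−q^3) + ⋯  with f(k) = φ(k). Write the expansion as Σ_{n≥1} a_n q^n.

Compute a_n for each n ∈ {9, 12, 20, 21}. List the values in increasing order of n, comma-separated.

q^9  k|9↦φ(k): 1:1 3:2 9:6  a_9=9
q^12  k|12↦φ(k): 12:4 6:2 4:2 3:2 2:1 1:1  a_12=12
q^20  k|20↦φ(k): 20:8 10:4 5:4 4:2 2:1 1:1  a_20=20
q^21  k|21↦φ(k): 1:1 3:2 7:6 21:12  a_21=21

9, 12, 20, 21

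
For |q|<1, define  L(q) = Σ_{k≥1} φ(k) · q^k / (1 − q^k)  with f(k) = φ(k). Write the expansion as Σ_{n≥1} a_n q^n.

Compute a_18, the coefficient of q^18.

q^18  k|18↦φ(k): 1:1 2:1 3:2 6:2 9:6 18:6  a_18=18

a_18 = 18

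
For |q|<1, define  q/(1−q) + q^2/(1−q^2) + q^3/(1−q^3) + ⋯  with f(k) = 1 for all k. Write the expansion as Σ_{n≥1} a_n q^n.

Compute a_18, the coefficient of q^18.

d|18:{18,9,6,3,2,1}  Σf=1+1+1+1+1+1=6

a_18 = 6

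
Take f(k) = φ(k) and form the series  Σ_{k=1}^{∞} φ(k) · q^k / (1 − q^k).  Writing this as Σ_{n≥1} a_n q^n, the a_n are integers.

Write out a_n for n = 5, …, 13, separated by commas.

[q^5] φ(1)=1,φ(5)=4 ⇒ 5
n=6: 1·6 2·3 3·2 6·1  φ→[1+1+2+2]=6
n=7: 7·1 1·7  φ→[6+1]=7
q^8  k|8↦φ(k): 1:1 2:1 4:2 8:4  a_8=8
d|9:{9,3,1}  Σφ=6+2+1=9
d|10:{10,5,2,1}  Σφ=4+4+1+1=10
[q^11] φ(11)=10,φ(1)=1 ⇒ 11
n=12: 1·12 2·6 3·4 4·3 6·2 12·1  φ→[1+1+2+2+2+4]=12
d|13:{1,13}  Σφ=1+12=13

5, 6, 7, 8, 9, 10, 11, 12, 13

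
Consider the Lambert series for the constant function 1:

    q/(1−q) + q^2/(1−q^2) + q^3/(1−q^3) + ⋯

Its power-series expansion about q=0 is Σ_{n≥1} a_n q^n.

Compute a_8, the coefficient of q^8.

d|8:{8,4,2,1}  Σf=1+1+1+1=4

a_8 = 4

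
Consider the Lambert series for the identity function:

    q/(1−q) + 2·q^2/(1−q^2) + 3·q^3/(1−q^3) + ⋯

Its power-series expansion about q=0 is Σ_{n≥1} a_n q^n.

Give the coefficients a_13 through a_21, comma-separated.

14, 24, 24, 31, 18, 39, 20, 42, 32

[q^13] f(13)=13,f(1)=1 ⇒ 14
d|14:{1,2,7,14}  Σf=1+2+7+14=24
d|15:{1,3,5,15}  Σf=1+3+5+15=24
n=16: 16·1 8·2 4·4 2·8 1·16  f→[16+8+4+2+1]=31
d|17:{1,17}  Σf=1+17=18
n=18: 18·1 9·2 6·3 3·6 2·9 1·18  f→[18+9+6+3+2+1]=39
[q^19] f(19)=19,f(1)=1 ⇒ 20
d|20:{1,2,4,5,10,20}  Σf=1+2+4+5+10+20=42
d|21:{1,3,7,21}  Σf=1+3+7+21=32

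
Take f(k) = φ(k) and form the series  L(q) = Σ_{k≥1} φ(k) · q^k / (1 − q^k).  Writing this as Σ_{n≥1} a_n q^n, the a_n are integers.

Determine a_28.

[q^28] φ(1)=1,φ(2)=1,φ(4)=2,φ(7)=6,φ(14)=6,φ(28)=12 ⇒ 28

a_28 = 28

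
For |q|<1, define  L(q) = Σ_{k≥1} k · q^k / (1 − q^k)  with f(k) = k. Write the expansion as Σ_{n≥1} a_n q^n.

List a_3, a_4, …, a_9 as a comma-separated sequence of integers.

4, 7, 6, 12, 8, 15, 13

q^3  k|3↦f(k): 1:1 3:3  a_3=4
d|4:{1,2,4}  Σf=1+2+4=7
n=5: 5·1 1·5  f→[5+1]=6
n=6: 1·6 2·3 3·2 6·1  f→[1+2+3+6]=12
q^7  k|7↦f(k): 1:1 7:7  a_7=8
q^8  k|8↦f(k): 1:1 2:2 4:4 8:8  a_8=15
[q^9] f(1)=1,f(3)=3,f(9)=9 ⇒ 13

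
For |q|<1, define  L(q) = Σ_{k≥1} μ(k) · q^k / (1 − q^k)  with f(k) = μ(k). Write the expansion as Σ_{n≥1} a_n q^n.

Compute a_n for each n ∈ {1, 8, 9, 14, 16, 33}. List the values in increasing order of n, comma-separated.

d|1:{1}  Σμ=1=1
q^8  k|8↦μ(k): 1:1 2:-1 4:0 8:0  a_8=0
[q^9] μ(1)=1,μ(3)=-1,μ(9)=0 ⇒ 0
n=14: 1·14 2·7 7·2 14·1  μ→[1+(-1)+(-1)+1]=0
[q^16] μ(1)=1,μ(2)=-1,μ(4)=0,μ(8)=0,μ(16)=0 ⇒ 0
[q^33] μ(1)=1,μ(3)=-1,μ(11)=-1,μ(33)=1 ⇒ 0

1, 0, 0, 0, 0, 0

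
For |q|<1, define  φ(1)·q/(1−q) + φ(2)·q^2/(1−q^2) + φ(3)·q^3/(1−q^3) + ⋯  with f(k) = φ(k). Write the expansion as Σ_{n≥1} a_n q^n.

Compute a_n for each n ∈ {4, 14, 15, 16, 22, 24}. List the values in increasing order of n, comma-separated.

q^4  k|4↦φ(k): 1:1 2:1 4:2  a_4=4
q^14  k|14↦φ(k): 1:1 2:1 7:6 14:6  a_14=14
[q^15] φ(1)=1,φ(3)=2,φ(5)=4,φ(15)=8 ⇒ 15
[q^16] φ(16)=8,φ(8)=4,φ(4)=2,φ(2)=1,φ(1)=1 ⇒ 16
n=22: 22·1 11·2 2·11 1·22  φ→[10+10+1+1]=22
n=24: 24·1 12·2 8·3 6·4 4·6 3·8 2·12 1·24  φ→[8+4+4+2+2+2+1+1]=24

4, 14, 15, 16, 22, 24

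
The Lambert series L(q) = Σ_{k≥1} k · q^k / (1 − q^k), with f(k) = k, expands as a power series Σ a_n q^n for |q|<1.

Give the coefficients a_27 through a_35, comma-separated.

[q^27] f(1)=1,f(3)=3,f(9)=9,f(27)=27 ⇒ 40
n=28: 1·28 2·14 4·7 7·4 14·2 28·1  f→[1+2+4+7+14+28]=56
n=29: 1·29 29·1  f→[1+29]=30
[q^30] f(30)=30,f(15)=15,f(10)=10,f(6)=6,f(5)=5,f(3)=3,f(2)=2,f(1)=1 ⇒ 72
[q^31] f(1)=1,f(31)=31 ⇒ 32
d|32:{1,2,4,8,16,32}  Σf=1+2+4+8+16+32=63
q^33  k|33↦f(k): 33:33 11:11 3:3 1:1  a_33=48
d|34:{1,2,17,34}  Σf=1+2+17+34=54
d|35:{1,5,7,35}  Σf=1+5+7+35=48

40, 56, 30, 72, 32, 63, 48, 54, 48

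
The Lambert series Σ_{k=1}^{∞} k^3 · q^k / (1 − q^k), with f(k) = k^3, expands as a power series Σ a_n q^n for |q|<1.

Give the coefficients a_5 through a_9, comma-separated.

q^5  k|5↦f(k): 1:1 5:125  a_5=126
d|6:{6,3,2,1}  Σf=216+27+8+1=252
q^7  k|7↦f(k): 7:343 1:1  a_7=344
q^8  k|8↦f(k): 1:1 2:8 4:64 8:512  a_8=585
n=9: 9·1 3·3 1·9  f→[729+27+1]=757

126, 252, 344, 585, 757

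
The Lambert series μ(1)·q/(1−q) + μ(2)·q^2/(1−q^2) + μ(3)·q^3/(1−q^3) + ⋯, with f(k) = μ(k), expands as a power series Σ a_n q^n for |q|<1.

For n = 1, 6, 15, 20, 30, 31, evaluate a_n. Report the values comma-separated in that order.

1, 0, 0, 0, 0, 0

d|1:{1}  Σμ=1=1
q^6  k|6↦μ(k): 6:1 3:-1 2:-1 1:1  a_6=0
n=15: 1·15 3·5 5·3 15·1  μ→[1+(-1)+(-1)+1]=0
[q^20] μ(1)=1,μ(2)=-1,μ(4)=0,μ(5)=-1,μ(10)=1,μ(20)=0 ⇒ 0
[q^30] μ(1)=1,μ(2)=-1,μ(3)=-1,μ(5)=-1,μ(6)=1,μ(10)=1,μ(15)=1,μ(30)=-1 ⇒ 0
d|31:{31,1}  Σμ=(-1)+1=0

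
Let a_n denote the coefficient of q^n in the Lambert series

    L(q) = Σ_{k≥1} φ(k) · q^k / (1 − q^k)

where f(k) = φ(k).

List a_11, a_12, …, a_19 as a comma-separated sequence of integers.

q^11  k|11↦φ(k): 11:10 1:1  a_11=11
d|12:{12,6,4,3,2,1}  Σφ=4+2+2+2+1+1=12
d|13:{1,13}  Σφ=1+12=13
n=14: 1·14 2·7 7·2 14·1  φ→[1+1+6+6]=14
q^15  k|15↦φ(k): 1:1 3:2 5:4 15:8  a_15=15
d|16:{16,8,4,2,1}  Σφ=8+4+2+1+1=16
[q^17] φ(1)=1,φ(17)=16 ⇒ 17
q^18  k|18↦φ(k): 18:6 9:6 6:2 3:2 2:1 1:1  a_18=18
d|19:{1,19}  Σφ=1+18=19

11, 12, 13, 14, 15, 16, 17, 18, 19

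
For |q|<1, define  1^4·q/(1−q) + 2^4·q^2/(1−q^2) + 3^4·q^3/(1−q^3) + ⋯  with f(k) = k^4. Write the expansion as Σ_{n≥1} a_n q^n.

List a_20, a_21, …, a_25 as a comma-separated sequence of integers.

q^20  k|20↦f(k): 1:1 2:16 4:256 5:625 10:10000 20:160000  a_20=170898
n=21: 21·1 7·3 3·7 1·21  f→[194481+2401+81+1]=196964
n=22: 1·22 2·11 11·2 22·1  f→[1+16+14641+234256]=248914
d|23:{1,23}  Σf=1+279841=279842
[q^24] f(24)=331776,f(12)=20736,f(8)=4096,f(6)=1296,f(4)=256,f(3)=81,f(2)=16,f(1)=1 ⇒ 358258
[q^25] f(1)=1,f(5)=625,f(25)=390625 ⇒ 391251

170898, 196964, 248914, 279842, 358258, 391251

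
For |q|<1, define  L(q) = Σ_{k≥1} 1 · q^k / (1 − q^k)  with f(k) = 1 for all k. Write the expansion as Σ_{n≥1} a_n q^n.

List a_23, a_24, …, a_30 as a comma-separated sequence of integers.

2, 8, 3, 4, 4, 6, 2, 8

[q^23] f(23)=1,f(1)=1 ⇒ 2
[q^24] f(24)=1,f(12)=1,f(8)=1,f(6)=1,f(4)=1,f(3)=1,f(2)=1,f(1)=1 ⇒ 8
d|25:{1,5,25}  Σf=1+1+1=3
[q^26] f(1)=1,f(2)=1,f(13)=1,f(26)=1 ⇒ 4
n=27: 1·27 3·9 9·3 27·1  f→[1+1+1+1]=4
[q^28] f(28)=1,f(14)=1,f(7)=1,f(4)=1,f(2)=1,f(1)=1 ⇒ 6
[q^29] f(29)=1,f(1)=1 ⇒ 2
n=30: 1·30 2·15 3·10 5·6 6·5 10·3 15·2 30·1  f→[1+1+1+1+1+1+1+1]=8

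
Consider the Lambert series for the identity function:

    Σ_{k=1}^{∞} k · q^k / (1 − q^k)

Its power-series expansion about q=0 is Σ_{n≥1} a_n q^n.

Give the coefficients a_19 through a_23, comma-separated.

20, 42, 32, 36, 24

q^19  k|19↦f(k): 1:1 19:19  a_19=20
d|20:{20,10,5,4,2,1}  Σf=20+10+5+4+2+1=42
q^21  k|21↦f(k): 21:21 7:7 3:3 1:1  a_21=32
n=22: 1·22 2·11 11·2 22·1  f→[1+2+11+22]=36
n=23: 1·23 23·1  f→[1+23]=24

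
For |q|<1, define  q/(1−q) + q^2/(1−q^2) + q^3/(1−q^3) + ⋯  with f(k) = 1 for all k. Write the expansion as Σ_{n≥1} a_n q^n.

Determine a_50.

a_50 = 6

n=50: 1·50 2·25 5·10 10·5 25·2 50·1  f→[1+1+1+1+1+1]=6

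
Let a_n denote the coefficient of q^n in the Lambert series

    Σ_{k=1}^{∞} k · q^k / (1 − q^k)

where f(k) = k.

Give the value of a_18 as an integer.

a_18 = 39

q^18  k|18↦f(k): 1:1 2:2 3:3 6:6 9:9 18:18  a_18=39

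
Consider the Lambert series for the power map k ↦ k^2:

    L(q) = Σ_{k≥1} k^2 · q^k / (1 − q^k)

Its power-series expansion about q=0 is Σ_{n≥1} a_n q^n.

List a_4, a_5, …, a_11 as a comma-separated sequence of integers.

21, 26, 50, 50, 85, 91, 130, 122

n=4: 4·1 2·2 1·4  f→[16+4+1]=21
q^5  k|5↦f(k): 5:25 1:1  a_5=26
n=6: 1·6 2·3 3·2 6·1  f→[1+4+9+36]=50
[q^7] f(7)=49,f(1)=1 ⇒ 50
q^8  k|8↦f(k): 8:64 4:16 2:4 1:1  a_8=85
q^9  k|9↦f(k): 9:81 3:9 1:1  a_9=91
[q^10] f(1)=1,f(2)=4,f(5)=25,f(10)=100 ⇒ 130
q^11  k|11↦f(k): 11:121 1:1  a_11=122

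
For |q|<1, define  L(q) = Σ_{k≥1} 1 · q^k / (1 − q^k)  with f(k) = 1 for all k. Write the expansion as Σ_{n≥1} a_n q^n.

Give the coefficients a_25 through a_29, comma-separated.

3, 4, 4, 6, 2

q^25  k|25↦f(k): 1:1 5:1 25:1  a_25=3
n=26: 1·26 2·13 13·2 26·1  f→[1+1+1+1]=4
n=27: 27·1 9·3 3·9 1·27  f→[1+1+1+1]=4
q^28  k|28↦f(k): 28:1 14:1 7:1 4:1 2:1 1:1  a_28=6
[q^29] f(1)=1,f(29)=1 ⇒ 2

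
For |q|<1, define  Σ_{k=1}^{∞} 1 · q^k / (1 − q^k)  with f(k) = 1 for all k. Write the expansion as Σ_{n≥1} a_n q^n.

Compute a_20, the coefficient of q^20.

a_20 = 6

d|20:{1,2,4,5,10,20}  Σf=1+1+1+1+1+1=6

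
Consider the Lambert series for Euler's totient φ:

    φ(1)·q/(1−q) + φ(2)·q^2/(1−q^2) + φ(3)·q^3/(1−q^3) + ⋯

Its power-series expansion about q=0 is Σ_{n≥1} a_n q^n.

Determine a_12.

q^12  k|12↦φ(k): 12:4 6:2 4:2 3:2 2:1 1:1  a_12=12

a_12 = 12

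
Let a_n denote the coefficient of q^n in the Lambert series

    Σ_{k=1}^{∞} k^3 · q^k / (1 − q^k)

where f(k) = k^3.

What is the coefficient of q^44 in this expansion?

a_44 = 97236

n=44: 44·1 22·2 11·4 4·11 2·22 1·44  f→[85184+10648+1331+64+8+1]=97236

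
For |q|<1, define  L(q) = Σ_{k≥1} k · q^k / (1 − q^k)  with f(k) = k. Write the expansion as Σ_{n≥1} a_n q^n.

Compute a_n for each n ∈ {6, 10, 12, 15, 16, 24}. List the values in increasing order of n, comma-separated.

[q^6] f(1)=1,f(2)=2,f(3)=3,f(6)=6 ⇒ 12
q^10  k|10↦f(k): 10:10 5:5 2:2 1:1  a_10=18
n=12: 12·1 6·2 4·3 3·4 2·6 1·12  f→[12+6+4+3+2+1]=28
[q^15] f(1)=1,f(3)=3,f(5)=5,f(15)=15 ⇒ 24
q^16  k|16↦f(k): 16:16 8:8 4:4 2:2 1:1  a_16=31
n=24: 1·24 2·12 3·8 4·6 6·4 8·3 12·2 24·1  f→[1+2+3+4+6+8+12+24]=60

12, 18, 28, 24, 31, 60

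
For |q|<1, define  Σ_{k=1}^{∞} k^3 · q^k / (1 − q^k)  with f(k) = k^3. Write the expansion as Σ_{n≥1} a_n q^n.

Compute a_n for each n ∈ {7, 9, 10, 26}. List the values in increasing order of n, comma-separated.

344, 757, 1134, 19782

n=7: 7·1 1·7  f→[343+1]=344
d|9:{9,3,1}  Σf=729+27+1=757
n=10: 10·1 5·2 2·5 1·10  f→[1000+125+8+1]=1134
[q^26] f(1)=1,f(2)=8,f(13)=2197,f(26)=17576 ⇒ 19782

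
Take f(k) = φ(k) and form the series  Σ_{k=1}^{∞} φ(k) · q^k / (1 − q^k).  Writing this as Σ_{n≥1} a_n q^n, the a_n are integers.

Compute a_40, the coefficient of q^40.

q^40  k|40↦φ(k): 40:16 20:8 10:4 8:4 5:4 4:2 2:1 1:1  a_40=40

a_40 = 40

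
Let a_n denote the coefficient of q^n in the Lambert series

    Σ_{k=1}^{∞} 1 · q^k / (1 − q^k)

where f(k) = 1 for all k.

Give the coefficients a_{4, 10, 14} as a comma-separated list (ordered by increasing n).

q^4  k|4↦f(k): 4:1 2:1 1:1  a_4=3
q^10  k|10↦f(k): 1:1 2:1 5:1 10:1  a_10=4
[q^14] f(14)=1,f(7)=1,f(2)=1,f(1)=1 ⇒ 4

3, 4, 4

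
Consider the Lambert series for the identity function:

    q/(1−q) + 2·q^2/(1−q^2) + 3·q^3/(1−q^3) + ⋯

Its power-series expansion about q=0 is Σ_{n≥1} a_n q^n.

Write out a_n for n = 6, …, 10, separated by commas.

[q^6] f(1)=1,f(2)=2,f(3)=3,f(6)=6 ⇒ 12
q^7  k|7↦f(k): 7:7 1:1  a_7=8
[q^8] f(1)=1,f(2)=2,f(4)=4,f(8)=8 ⇒ 15
n=9: 9·1 3·3 1·9  f→[9+3+1]=13
n=10: 1·10 2·5 5·2 10·1  f→[1+2+5+10]=18

12, 8, 15, 13, 18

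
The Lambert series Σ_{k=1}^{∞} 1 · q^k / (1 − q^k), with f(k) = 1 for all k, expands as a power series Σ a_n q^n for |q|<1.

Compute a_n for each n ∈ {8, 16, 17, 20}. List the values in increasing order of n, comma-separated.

q^8  k|8↦f(k): 1:1 2:1 4:1 8:1  a_8=4
d|16:{16,8,4,2,1}  Σf=1+1+1+1+1=5
[q^17] f(1)=1,f(17)=1 ⇒ 2
d|20:{1,2,4,5,10,20}  Σf=1+1+1+1+1+1=6

4, 5, 2, 6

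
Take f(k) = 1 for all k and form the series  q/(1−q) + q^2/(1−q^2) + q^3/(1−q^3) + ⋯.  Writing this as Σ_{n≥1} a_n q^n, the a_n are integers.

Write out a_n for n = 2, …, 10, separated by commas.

d|2:{1,2}  Σf=1+1=2
q^3  k|3↦f(k): 1:1 3:1  a_3=2
d|4:{4,2,1}  Σf=1+1+1=3
[q^5] f(1)=1,f(5)=1 ⇒ 2
n=6: 1·6 2·3 3·2 6·1  f→[1+1+1+1]=4
n=7: 1·7 7·1  f→[1+1]=2
q^8  k|8↦f(k): 1:1 2:1 4:1 8:1  a_8=4
q^9  k|9↦f(k): 9:1 3:1 1:1  a_9=3
d|10:{10,5,2,1}  Σf=1+1+1+1=4

2, 2, 3, 2, 4, 2, 4, 3, 4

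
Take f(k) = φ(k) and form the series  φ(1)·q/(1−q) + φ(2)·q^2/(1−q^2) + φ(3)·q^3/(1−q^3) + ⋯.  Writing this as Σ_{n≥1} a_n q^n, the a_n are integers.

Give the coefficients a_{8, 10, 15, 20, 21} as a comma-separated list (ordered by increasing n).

q^8  k|8↦φ(k): 1:1 2:1 4:2 8:4  a_8=8
q^10  k|10↦φ(k): 10:4 5:4 2:1 1:1  a_10=10
[q^15] φ(15)=8,φ(5)=4,φ(3)=2,φ(1)=1 ⇒ 15
d|20:{1,2,4,5,10,20}  Σφ=1+1+2+4+4+8=20
q^21  k|21↦φ(k): 1:1 3:2 7:6 21:12  a_21=21

8, 10, 15, 20, 21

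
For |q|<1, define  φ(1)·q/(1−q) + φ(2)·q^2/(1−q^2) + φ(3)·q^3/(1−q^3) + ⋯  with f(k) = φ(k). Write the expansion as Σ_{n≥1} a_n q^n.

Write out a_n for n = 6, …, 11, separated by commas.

d|6:{6,3,2,1}  Σφ=2+2+1+1=6
q^7  k|7↦φ(k): 7:6 1:1  a_7=7
d|8:{8,4,2,1}  Σφ=4+2+1+1=8
q^9  k|9↦φ(k): 9:6 3:2 1:1  a_9=9
n=10: 10·1 5·2 2·5 1·10  φ→[4+4+1+1]=10
d|11:{1,11}  Σφ=1+10=11

6, 7, 8, 9, 10, 11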